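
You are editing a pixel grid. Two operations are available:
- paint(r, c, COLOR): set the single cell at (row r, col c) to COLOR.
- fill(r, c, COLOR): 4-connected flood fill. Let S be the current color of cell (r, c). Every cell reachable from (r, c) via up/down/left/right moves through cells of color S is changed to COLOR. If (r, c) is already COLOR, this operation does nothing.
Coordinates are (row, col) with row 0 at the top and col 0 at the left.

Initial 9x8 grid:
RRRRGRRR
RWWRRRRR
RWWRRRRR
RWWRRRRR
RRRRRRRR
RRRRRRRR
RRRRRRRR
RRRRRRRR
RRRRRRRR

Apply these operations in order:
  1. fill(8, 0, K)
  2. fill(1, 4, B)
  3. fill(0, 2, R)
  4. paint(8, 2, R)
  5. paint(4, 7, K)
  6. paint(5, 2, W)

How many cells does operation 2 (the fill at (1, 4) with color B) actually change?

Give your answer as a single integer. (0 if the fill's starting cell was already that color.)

Answer: 65

Derivation:
After op 1 fill(8,0,K) [65 cells changed]:
KKKKGKKK
KWWKKKKK
KWWKKKKK
KWWKKKKK
KKKKKKKK
KKKKKKKK
KKKKKKKK
KKKKKKKK
KKKKKKKK
After op 2 fill(1,4,B) [65 cells changed]:
BBBBGBBB
BWWBBBBB
BWWBBBBB
BWWBBBBB
BBBBBBBB
BBBBBBBB
BBBBBBBB
BBBBBBBB
BBBBBBBB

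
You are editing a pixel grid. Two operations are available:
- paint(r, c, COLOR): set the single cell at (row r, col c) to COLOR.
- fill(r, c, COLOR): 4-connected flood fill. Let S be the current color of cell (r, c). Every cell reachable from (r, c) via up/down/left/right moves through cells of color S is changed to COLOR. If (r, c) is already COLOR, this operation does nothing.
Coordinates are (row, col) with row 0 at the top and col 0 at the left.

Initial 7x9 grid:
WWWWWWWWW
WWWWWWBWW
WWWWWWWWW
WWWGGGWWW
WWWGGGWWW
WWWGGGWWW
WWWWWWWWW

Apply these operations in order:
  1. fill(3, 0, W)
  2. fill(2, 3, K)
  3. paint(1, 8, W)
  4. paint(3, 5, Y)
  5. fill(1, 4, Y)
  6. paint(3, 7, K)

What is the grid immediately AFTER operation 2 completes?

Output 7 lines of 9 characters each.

Answer: KKKKKKKKK
KKKKKKBKK
KKKKKKKKK
KKKGGGKKK
KKKGGGKKK
KKKGGGKKK
KKKKKKKKK

Derivation:
After op 1 fill(3,0,W) [0 cells changed]:
WWWWWWWWW
WWWWWWBWW
WWWWWWWWW
WWWGGGWWW
WWWGGGWWW
WWWGGGWWW
WWWWWWWWW
After op 2 fill(2,3,K) [53 cells changed]:
KKKKKKKKK
KKKKKKBKK
KKKKKKKKK
KKKGGGKKK
KKKGGGKKK
KKKGGGKKK
KKKKKKKKK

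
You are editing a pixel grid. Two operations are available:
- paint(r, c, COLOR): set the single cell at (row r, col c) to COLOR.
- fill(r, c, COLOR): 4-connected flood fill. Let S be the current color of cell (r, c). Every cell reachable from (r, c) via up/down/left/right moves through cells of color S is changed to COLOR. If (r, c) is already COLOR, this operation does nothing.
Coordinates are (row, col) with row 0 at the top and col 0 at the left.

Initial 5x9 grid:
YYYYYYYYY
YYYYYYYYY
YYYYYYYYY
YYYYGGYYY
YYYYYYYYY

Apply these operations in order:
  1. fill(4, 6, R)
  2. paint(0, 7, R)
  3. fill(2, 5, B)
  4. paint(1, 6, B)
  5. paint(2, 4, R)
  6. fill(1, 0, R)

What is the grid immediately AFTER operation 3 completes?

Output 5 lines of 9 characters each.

After op 1 fill(4,6,R) [43 cells changed]:
RRRRRRRRR
RRRRRRRRR
RRRRRRRRR
RRRRGGRRR
RRRRRRRRR
After op 2 paint(0,7,R):
RRRRRRRRR
RRRRRRRRR
RRRRRRRRR
RRRRGGRRR
RRRRRRRRR
After op 3 fill(2,5,B) [43 cells changed]:
BBBBBBBBB
BBBBBBBBB
BBBBBBBBB
BBBBGGBBB
BBBBBBBBB

Answer: BBBBBBBBB
BBBBBBBBB
BBBBBBBBB
BBBBGGBBB
BBBBBBBBB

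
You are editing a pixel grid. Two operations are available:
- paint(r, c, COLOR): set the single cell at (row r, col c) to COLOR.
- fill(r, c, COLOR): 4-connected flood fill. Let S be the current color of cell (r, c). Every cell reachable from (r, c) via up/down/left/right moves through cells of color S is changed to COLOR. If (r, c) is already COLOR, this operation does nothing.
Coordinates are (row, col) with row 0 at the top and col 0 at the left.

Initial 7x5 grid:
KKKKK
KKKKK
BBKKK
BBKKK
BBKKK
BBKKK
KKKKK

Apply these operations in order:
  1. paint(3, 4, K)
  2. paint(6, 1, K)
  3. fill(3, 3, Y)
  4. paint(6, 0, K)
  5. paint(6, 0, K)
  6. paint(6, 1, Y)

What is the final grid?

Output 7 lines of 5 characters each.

After op 1 paint(3,4,K):
KKKKK
KKKKK
BBKKK
BBKKK
BBKKK
BBKKK
KKKKK
After op 2 paint(6,1,K):
KKKKK
KKKKK
BBKKK
BBKKK
BBKKK
BBKKK
KKKKK
After op 3 fill(3,3,Y) [27 cells changed]:
YYYYY
YYYYY
BBYYY
BBYYY
BBYYY
BBYYY
YYYYY
After op 4 paint(6,0,K):
YYYYY
YYYYY
BBYYY
BBYYY
BBYYY
BBYYY
KYYYY
After op 5 paint(6,0,K):
YYYYY
YYYYY
BBYYY
BBYYY
BBYYY
BBYYY
KYYYY
After op 6 paint(6,1,Y):
YYYYY
YYYYY
BBYYY
BBYYY
BBYYY
BBYYY
KYYYY

Answer: YYYYY
YYYYY
BBYYY
BBYYY
BBYYY
BBYYY
KYYYY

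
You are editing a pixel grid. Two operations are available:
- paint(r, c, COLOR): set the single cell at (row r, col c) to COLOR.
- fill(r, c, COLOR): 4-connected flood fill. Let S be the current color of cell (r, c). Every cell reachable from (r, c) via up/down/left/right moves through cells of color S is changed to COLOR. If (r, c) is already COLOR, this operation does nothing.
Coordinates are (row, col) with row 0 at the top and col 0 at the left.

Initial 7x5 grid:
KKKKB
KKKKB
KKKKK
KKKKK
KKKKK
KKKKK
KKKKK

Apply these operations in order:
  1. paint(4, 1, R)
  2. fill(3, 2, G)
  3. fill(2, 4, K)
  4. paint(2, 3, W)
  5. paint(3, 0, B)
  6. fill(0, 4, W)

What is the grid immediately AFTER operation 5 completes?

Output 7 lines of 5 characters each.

After op 1 paint(4,1,R):
KKKKB
KKKKB
KKKKK
KKKKK
KRKKK
KKKKK
KKKKK
After op 2 fill(3,2,G) [32 cells changed]:
GGGGB
GGGGB
GGGGG
GGGGG
GRGGG
GGGGG
GGGGG
After op 3 fill(2,4,K) [32 cells changed]:
KKKKB
KKKKB
KKKKK
KKKKK
KRKKK
KKKKK
KKKKK
After op 4 paint(2,3,W):
KKKKB
KKKKB
KKKWK
KKKKK
KRKKK
KKKKK
KKKKK
After op 5 paint(3,0,B):
KKKKB
KKKKB
KKKWK
BKKKK
KRKKK
KKKKK
KKKKK

Answer: KKKKB
KKKKB
KKKWK
BKKKK
KRKKK
KKKKK
KKKKK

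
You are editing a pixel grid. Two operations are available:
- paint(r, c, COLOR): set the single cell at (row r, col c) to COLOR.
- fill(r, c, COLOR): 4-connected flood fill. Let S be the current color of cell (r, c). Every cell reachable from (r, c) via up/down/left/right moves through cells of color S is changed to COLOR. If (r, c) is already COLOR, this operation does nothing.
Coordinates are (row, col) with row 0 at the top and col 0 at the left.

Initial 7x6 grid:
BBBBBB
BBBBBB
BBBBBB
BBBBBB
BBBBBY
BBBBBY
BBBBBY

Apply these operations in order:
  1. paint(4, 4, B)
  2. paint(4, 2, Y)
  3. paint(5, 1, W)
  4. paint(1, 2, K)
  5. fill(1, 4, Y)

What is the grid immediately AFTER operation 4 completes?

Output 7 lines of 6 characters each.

After op 1 paint(4,4,B):
BBBBBB
BBBBBB
BBBBBB
BBBBBB
BBBBBY
BBBBBY
BBBBBY
After op 2 paint(4,2,Y):
BBBBBB
BBBBBB
BBBBBB
BBBBBB
BBYBBY
BBBBBY
BBBBBY
After op 3 paint(5,1,W):
BBBBBB
BBBBBB
BBBBBB
BBBBBB
BBYBBY
BWBBBY
BBBBBY
After op 4 paint(1,2,K):
BBBBBB
BBKBBB
BBBBBB
BBBBBB
BBYBBY
BWBBBY
BBBBBY

Answer: BBBBBB
BBKBBB
BBBBBB
BBBBBB
BBYBBY
BWBBBY
BBBBBY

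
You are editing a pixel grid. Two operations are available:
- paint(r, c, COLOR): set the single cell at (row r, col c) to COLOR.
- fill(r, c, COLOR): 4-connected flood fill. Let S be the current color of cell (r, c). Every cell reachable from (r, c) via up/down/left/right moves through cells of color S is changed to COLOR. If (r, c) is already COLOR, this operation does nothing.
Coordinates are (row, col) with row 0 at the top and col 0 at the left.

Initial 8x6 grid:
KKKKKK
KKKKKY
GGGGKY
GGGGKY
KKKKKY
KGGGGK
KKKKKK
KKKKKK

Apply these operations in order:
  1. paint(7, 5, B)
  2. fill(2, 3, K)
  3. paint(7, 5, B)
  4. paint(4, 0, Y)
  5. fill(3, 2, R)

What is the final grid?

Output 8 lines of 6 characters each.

After op 1 paint(7,5,B):
KKKKKK
KKKKKY
GGGGKY
GGGGKY
KKKKKY
KGGGGK
KKKKKK
KKKKKB
After op 2 fill(2,3,K) [8 cells changed]:
KKKKKK
KKKKKY
KKKKKY
KKKKKY
KKKKKY
KGGGGK
KKKKKK
KKKKKB
After op 3 paint(7,5,B):
KKKKKK
KKKKKY
KKKKKY
KKKKKY
KKKKKY
KGGGGK
KKKKKK
KKKKKB
After op 4 paint(4,0,Y):
KKKKKK
KKKKKY
KKKKKY
KKKKKY
YKKKKY
KGGGGK
KKKKKK
KKKKKB
After op 5 fill(3,2,R) [25 cells changed]:
RRRRRR
RRRRRY
RRRRRY
RRRRRY
YRRRRY
KGGGGK
KKKKKK
KKKKKB

Answer: RRRRRR
RRRRRY
RRRRRY
RRRRRY
YRRRRY
KGGGGK
KKKKKK
KKKKKB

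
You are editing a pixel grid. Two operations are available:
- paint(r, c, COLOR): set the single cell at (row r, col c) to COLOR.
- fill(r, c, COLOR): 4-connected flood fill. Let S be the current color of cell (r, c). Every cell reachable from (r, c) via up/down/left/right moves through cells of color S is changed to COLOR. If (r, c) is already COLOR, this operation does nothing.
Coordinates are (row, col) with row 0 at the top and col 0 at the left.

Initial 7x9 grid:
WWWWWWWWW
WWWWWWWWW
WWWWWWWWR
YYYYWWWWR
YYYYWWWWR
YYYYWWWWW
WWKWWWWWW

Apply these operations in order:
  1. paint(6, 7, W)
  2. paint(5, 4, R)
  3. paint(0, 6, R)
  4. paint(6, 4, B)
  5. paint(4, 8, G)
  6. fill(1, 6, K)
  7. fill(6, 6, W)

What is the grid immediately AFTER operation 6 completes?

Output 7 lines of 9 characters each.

Answer: KKKKKKRKK
KKKKKKKKK
KKKKKKKKR
YYYYKKKKR
YYYYKKKKG
YYYYRKKKK
WWKWBKKKK

Derivation:
After op 1 paint(6,7,W):
WWWWWWWWW
WWWWWWWWW
WWWWWWWWR
YYYYWWWWR
YYYYWWWWR
YYYYWWWWW
WWKWWWWWW
After op 2 paint(5,4,R):
WWWWWWWWW
WWWWWWWWW
WWWWWWWWR
YYYYWWWWR
YYYYWWWWR
YYYYRWWWW
WWKWWWWWW
After op 3 paint(0,6,R):
WWWWWWRWW
WWWWWWWWW
WWWWWWWWR
YYYYWWWWR
YYYYWWWWR
YYYYRWWWW
WWKWWWWWW
After op 4 paint(6,4,B):
WWWWWWRWW
WWWWWWWWW
WWWWWWWWR
YYYYWWWWR
YYYYWWWWR
YYYYRWWWW
WWKWBWWWW
After op 5 paint(4,8,G):
WWWWWWRWW
WWWWWWWWW
WWWWWWWWR
YYYYWWWWR
YYYYWWWWG
YYYYRWWWW
WWKWBWWWW
After op 6 fill(1,6,K) [41 cells changed]:
KKKKKKRKK
KKKKKKKKK
KKKKKKKKR
YYYYKKKKR
YYYYKKKKG
YYYYRKKKK
WWKWBKKKK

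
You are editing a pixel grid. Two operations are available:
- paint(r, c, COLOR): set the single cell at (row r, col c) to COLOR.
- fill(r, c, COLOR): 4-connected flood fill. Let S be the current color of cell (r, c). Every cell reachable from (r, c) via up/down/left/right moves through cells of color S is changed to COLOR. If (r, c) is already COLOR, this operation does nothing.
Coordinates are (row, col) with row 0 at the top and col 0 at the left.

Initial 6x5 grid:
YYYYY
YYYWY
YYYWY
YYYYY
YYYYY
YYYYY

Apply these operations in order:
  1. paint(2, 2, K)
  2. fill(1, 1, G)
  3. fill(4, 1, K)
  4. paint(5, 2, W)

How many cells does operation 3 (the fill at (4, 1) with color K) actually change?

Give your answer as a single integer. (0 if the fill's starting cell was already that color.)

After op 1 paint(2,2,K):
YYYYY
YYYWY
YYKWY
YYYYY
YYYYY
YYYYY
After op 2 fill(1,1,G) [27 cells changed]:
GGGGG
GGGWG
GGKWG
GGGGG
GGGGG
GGGGG
After op 3 fill(4,1,K) [27 cells changed]:
KKKKK
KKKWK
KKKWK
KKKKK
KKKKK
KKKKK

Answer: 27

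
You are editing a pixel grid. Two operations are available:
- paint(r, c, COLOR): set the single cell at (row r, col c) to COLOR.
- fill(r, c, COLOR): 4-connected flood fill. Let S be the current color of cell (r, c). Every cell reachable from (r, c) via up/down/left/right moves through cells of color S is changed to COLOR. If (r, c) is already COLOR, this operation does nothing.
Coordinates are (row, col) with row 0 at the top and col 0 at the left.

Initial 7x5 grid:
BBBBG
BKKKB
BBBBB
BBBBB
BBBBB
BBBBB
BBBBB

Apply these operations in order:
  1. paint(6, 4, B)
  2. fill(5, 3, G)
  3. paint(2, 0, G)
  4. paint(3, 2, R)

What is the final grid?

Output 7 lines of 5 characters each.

After op 1 paint(6,4,B):
BBBBG
BKKKB
BBBBB
BBBBB
BBBBB
BBBBB
BBBBB
After op 2 fill(5,3,G) [31 cells changed]:
GGGGG
GKKKG
GGGGG
GGGGG
GGGGG
GGGGG
GGGGG
After op 3 paint(2,0,G):
GGGGG
GKKKG
GGGGG
GGGGG
GGGGG
GGGGG
GGGGG
After op 4 paint(3,2,R):
GGGGG
GKKKG
GGGGG
GGRGG
GGGGG
GGGGG
GGGGG

Answer: GGGGG
GKKKG
GGGGG
GGRGG
GGGGG
GGGGG
GGGGG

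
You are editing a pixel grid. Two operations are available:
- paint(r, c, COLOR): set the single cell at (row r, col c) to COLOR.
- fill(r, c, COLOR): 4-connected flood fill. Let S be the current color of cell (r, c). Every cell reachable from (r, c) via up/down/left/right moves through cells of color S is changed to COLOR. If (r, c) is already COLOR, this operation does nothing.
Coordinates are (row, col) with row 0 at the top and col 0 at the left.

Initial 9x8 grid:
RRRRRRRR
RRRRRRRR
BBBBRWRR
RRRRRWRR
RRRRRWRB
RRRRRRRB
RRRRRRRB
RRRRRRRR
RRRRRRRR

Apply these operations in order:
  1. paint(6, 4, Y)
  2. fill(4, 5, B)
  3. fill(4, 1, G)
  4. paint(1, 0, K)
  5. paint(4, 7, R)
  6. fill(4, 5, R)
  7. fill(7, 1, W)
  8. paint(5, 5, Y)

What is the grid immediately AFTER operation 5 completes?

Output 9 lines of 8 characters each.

After op 1 paint(6,4,Y):
RRRRRRRR
RRRRRRRR
BBBBRWRR
RRRRRWRR
RRRRRWRB
RRRRRRRB
RRRRYRRB
RRRRRRRR
RRRRRRRR
After op 2 fill(4,5,B) [3 cells changed]:
RRRRRRRR
RRRRRRRR
BBBBRBRR
RRRRRBRR
RRRRRBRB
RRRRRRRB
RRRRYRRB
RRRRRRRR
RRRRRRRR
After op 3 fill(4,1,G) [61 cells changed]:
GGGGGGGG
GGGGGGGG
BBBBGBGG
GGGGGBGG
GGGGGBGB
GGGGGGGB
GGGGYGGB
GGGGGGGG
GGGGGGGG
After op 4 paint(1,0,K):
GGGGGGGG
KGGGGGGG
BBBBGBGG
GGGGGBGG
GGGGGBGB
GGGGGGGB
GGGGYGGB
GGGGGGGG
GGGGGGGG
After op 5 paint(4,7,R):
GGGGGGGG
KGGGGGGG
BBBBGBGG
GGGGGBGG
GGGGGBGR
GGGGGGGB
GGGGYGGB
GGGGGGGG
GGGGGGGG

Answer: GGGGGGGG
KGGGGGGG
BBBBGBGG
GGGGGBGG
GGGGGBGR
GGGGGGGB
GGGGYGGB
GGGGGGGG
GGGGGGGG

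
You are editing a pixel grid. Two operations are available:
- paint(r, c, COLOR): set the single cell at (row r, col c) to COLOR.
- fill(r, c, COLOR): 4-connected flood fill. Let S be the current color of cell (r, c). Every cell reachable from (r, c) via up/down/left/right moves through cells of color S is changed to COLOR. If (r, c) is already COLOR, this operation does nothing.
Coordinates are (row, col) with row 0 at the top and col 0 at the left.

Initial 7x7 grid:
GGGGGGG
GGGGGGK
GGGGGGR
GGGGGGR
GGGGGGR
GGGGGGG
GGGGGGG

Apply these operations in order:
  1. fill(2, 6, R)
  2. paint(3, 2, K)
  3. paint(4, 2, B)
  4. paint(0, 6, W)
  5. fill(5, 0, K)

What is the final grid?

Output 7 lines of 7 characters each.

Answer: KKKKKKW
KKKKKKK
KKKKKKR
KKKKKKR
KKBKKKR
KKKKKKK
KKKKKKK

Derivation:
After op 1 fill(2,6,R) [0 cells changed]:
GGGGGGG
GGGGGGK
GGGGGGR
GGGGGGR
GGGGGGR
GGGGGGG
GGGGGGG
After op 2 paint(3,2,K):
GGGGGGG
GGGGGGK
GGGGGGR
GGKGGGR
GGGGGGR
GGGGGGG
GGGGGGG
After op 3 paint(4,2,B):
GGGGGGG
GGGGGGK
GGGGGGR
GGKGGGR
GGBGGGR
GGGGGGG
GGGGGGG
After op 4 paint(0,6,W):
GGGGGGW
GGGGGGK
GGGGGGR
GGKGGGR
GGBGGGR
GGGGGGG
GGGGGGG
After op 5 fill(5,0,K) [42 cells changed]:
KKKKKKW
KKKKKKK
KKKKKKR
KKKKKKR
KKBKKKR
KKKKKKK
KKKKKKK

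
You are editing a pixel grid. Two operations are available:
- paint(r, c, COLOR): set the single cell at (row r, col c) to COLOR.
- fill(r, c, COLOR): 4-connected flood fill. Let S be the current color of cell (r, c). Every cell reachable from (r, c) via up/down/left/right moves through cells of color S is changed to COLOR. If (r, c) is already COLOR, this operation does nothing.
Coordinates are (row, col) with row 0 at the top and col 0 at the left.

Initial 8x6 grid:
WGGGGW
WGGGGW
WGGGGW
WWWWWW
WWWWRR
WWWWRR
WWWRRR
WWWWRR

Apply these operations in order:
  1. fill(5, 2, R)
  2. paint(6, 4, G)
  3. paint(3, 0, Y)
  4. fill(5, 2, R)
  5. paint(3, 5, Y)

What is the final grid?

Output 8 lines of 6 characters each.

After op 1 fill(5,2,R) [27 cells changed]:
RGGGGR
RGGGGR
RGGGGR
RRRRRR
RRRRRR
RRRRRR
RRRRRR
RRRRRR
After op 2 paint(6,4,G):
RGGGGR
RGGGGR
RGGGGR
RRRRRR
RRRRRR
RRRRRR
RRRRGR
RRRRRR
After op 3 paint(3,0,Y):
RGGGGR
RGGGGR
RGGGGR
YRRRRR
RRRRRR
RRRRRR
RRRRGR
RRRRRR
After op 4 fill(5,2,R) [0 cells changed]:
RGGGGR
RGGGGR
RGGGGR
YRRRRR
RRRRRR
RRRRRR
RRRRGR
RRRRRR
After op 5 paint(3,5,Y):
RGGGGR
RGGGGR
RGGGGR
YRRRRY
RRRRRR
RRRRRR
RRRRGR
RRRRRR

Answer: RGGGGR
RGGGGR
RGGGGR
YRRRRY
RRRRRR
RRRRRR
RRRRGR
RRRRRR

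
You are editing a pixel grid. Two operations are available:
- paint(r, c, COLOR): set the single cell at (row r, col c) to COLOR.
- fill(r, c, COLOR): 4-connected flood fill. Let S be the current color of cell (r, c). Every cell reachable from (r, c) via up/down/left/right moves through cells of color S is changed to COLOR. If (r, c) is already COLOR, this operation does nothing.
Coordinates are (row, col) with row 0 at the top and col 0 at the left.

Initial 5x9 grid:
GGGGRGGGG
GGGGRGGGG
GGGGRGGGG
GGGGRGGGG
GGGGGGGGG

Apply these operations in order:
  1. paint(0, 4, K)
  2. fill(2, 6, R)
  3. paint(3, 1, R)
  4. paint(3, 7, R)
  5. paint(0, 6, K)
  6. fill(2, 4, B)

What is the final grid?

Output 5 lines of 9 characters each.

Answer: BBBBKBKBB
BBBBBBBBB
BBBBBBBBB
BBBBBBBBB
BBBBBBBBB

Derivation:
After op 1 paint(0,4,K):
GGGGKGGGG
GGGGRGGGG
GGGGRGGGG
GGGGRGGGG
GGGGGGGGG
After op 2 fill(2,6,R) [41 cells changed]:
RRRRKRRRR
RRRRRRRRR
RRRRRRRRR
RRRRRRRRR
RRRRRRRRR
After op 3 paint(3,1,R):
RRRRKRRRR
RRRRRRRRR
RRRRRRRRR
RRRRRRRRR
RRRRRRRRR
After op 4 paint(3,7,R):
RRRRKRRRR
RRRRRRRRR
RRRRRRRRR
RRRRRRRRR
RRRRRRRRR
After op 5 paint(0,6,K):
RRRRKRKRR
RRRRRRRRR
RRRRRRRRR
RRRRRRRRR
RRRRRRRRR
After op 6 fill(2,4,B) [43 cells changed]:
BBBBKBKBB
BBBBBBBBB
BBBBBBBBB
BBBBBBBBB
BBBBBBBBB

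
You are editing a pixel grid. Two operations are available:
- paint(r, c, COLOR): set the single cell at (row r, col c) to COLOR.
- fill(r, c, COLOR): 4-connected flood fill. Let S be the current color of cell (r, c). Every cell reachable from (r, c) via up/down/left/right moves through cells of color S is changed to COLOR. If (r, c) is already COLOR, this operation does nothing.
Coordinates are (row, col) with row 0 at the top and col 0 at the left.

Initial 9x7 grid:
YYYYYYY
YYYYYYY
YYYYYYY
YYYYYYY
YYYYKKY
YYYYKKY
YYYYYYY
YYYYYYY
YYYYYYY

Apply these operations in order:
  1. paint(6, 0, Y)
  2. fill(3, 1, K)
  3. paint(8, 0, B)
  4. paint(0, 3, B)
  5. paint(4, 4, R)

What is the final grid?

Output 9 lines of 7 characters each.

After op 1 paint(6,0,Y):
YYYYYYY
YYYYYYY
YYYYYYY
YYYYYYY
YYYYKKY
YYYYKKY
YYYYYYY
YYYYYYY
YYYYYYY
After op 2 fill(3,1,K) [59 cells changed]:
KKKKKKK
KKKKKKK
KKKKKKK
KKKKKKK
KKKKKKK
KKKKKKK
KKKKKKK
KKKKKKK
KKKKKKK
After op 3 paint(8,0,B):
KKKKKKK
KKKKKKK
KKKKKKK
KKKKKKK
KKKKKKK
KKKKKKK
KKKKKKK
KKKKKKK
BKKKKKK
After op 4 paint(0,3,B):
KKKBKKK
KKKKKKK
KKKKKKK
KKKKKKK
KKKKKKK
KKKKKKK
KKKKKKK
KKKKKKK
BKKKKKK
After op 5 paint(4,4,R):
KKKBKKK
KKKKKKK
KKKKKKK
KKKKKKK
KKKKRKK
KKKKKKK
KKKKKKK
KKKKKKK
BKKKKKK

Answer: KKKBKKK
KKKKKKK
KKKKKKK
KKKKKKK
KKKKRKK
KKKKKKK
KKKKKKK
KKKKKKK
BKKKKKK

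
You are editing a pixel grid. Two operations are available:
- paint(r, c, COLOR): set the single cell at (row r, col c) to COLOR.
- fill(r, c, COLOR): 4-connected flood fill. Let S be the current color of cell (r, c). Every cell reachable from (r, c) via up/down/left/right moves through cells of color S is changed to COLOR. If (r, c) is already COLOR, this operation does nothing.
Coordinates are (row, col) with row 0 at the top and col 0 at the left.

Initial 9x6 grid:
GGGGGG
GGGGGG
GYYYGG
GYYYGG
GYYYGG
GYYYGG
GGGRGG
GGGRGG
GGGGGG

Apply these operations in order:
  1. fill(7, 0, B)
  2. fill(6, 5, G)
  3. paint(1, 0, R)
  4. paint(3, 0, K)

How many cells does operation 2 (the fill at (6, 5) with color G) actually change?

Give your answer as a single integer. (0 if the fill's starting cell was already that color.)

Answer: 40

Derivation:
After op 1 fill(7,0,B) [40 cells changed]:
BBBBBB
BBBBBB
BYYYBB
BYYYBB
BYYYBB
BYYYBB
BBBRBB
BBBRBB
BBBBBB
After op 2 fill(6,5,G) [40 cells changed]:
GGGGGG
GGGGGG
GYYYGG
GYYYGG
GYYYGG
GYYYGG
GGGRGG
GGGRGG
GGGGGG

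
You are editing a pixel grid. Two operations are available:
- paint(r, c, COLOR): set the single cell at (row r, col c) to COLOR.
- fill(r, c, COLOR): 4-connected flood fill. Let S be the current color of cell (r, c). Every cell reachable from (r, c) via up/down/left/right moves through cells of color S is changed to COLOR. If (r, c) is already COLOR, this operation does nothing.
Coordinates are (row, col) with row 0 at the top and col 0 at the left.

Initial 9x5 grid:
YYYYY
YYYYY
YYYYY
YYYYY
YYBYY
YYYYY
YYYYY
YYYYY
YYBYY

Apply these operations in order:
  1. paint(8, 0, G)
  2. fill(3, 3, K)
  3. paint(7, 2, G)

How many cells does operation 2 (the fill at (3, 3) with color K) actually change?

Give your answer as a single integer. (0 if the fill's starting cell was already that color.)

Answer: 42

Derivation:
After op 1 paint(8,0,G):
YYYYY
YYYYY
YYYYY
YYYYY
YYBYY
YYYYY
YYYYY
YYYYY
GYBYY
After op 2 fill(3,3,K) [42 cells changed]:
KKKKK
KKKKK
KKKKK
KKKKK
KKBKK
KKKKK
KKKKK
KKKKK
GKBKK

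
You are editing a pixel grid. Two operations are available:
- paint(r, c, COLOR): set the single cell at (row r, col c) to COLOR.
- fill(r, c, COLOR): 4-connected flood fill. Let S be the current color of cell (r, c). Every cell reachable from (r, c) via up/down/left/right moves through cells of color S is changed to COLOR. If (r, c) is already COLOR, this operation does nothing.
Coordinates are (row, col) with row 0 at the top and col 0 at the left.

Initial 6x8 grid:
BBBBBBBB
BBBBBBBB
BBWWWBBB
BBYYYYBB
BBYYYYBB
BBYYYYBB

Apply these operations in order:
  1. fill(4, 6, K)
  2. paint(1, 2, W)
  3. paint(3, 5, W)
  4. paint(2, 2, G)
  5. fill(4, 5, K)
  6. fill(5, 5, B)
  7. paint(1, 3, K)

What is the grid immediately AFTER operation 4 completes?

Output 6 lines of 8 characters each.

Answer: KKKKKKKK
KKWKKKKK
KKGWWKKK
KKYYYWKK
KKYYYYKK
KKYYYYKK

Derivation:
After op 1 fill(4,6,K) [33 cells changed]:
KKKKKKKK
KKKKKKKK
KKWWWKKK
KKYYYYKK
KKYYYYKK
KKYYYYKK
After op 2 paint(1,2,W):
KKKKKKKK
KKWKKKKK
KKWWWKKK
KKYYYYKK
KKYYYYKK
KKYYYYKK
After op 3 paint(3,5,W):
KKKKKKKK
KKWKKKKK
KKWWWKKK
KKYYYWKK
KKYYYYKK
KKYYYYKK
After op 4 paint(2,2,G):
KKKKKKKK
KKWKKKKK
KKGWWKKK
KKYYYWKK
KKYYYYKK
KKYYYYKK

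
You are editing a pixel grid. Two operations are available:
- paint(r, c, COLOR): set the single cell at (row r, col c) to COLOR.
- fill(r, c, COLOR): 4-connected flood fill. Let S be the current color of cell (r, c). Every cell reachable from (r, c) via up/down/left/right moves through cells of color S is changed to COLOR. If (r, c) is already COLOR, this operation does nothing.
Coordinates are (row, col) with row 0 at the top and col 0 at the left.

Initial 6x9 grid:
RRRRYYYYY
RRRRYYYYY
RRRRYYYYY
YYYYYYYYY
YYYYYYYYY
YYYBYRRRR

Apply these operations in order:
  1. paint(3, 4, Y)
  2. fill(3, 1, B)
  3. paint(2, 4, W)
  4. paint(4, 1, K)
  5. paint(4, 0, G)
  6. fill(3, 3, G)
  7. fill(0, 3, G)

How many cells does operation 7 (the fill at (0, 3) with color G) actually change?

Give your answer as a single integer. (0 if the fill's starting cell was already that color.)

Answer: 12

Derivation:
After op 1 paint(3,4,Y):
RRRRYYYYY
RRRRYYYYY
RRRRYYYYY
YYYYYYYYY
YYYYYYYYY
YYYBYRRRR
After op 2 fill(3,1,B) [37 cells changed]:
RRRRBBBBB
RRRRBBBBB
RRRRBBBBB
BBBBBBBBB
BBBBBBBBB
BBBBBRRRR
After op 3 paint(2,4,W):
RRRRBBBBB
RRRRBBBBB
RRRRWBBBB
BBBBBBBBB
BBBBBBBBB
BBBBBRRRR
After op 4 paint(4,1,K):
RRRRBBBBB
RRRRBBBBB
RRRRWBBBB
BBBBBBBBB
BKBBBBBBB
BBBBBRRRR
After op 5 paint(4,0,G):
RRRRBBBBB
RRRRBBBBB
RRRRWBBBB
BBBBBBBBB
GKBBBBBBB
BBBBBRRRR
After op 6 fill(3,3,G) [35 cells changed]:
RRRRGGGGG
RRRRGGGGG
RRRRWGGGG
GGGGGGGGG
GKGGGGGGG
GGGGGRRRR
After op 7 fill(0,3,G) [12 cells changed]:
GGGGGGGGG
GGGGGGGGG
GGGGWGGGG
GGGGGGGGG
GKGGGGGGG
GGGGGRRRR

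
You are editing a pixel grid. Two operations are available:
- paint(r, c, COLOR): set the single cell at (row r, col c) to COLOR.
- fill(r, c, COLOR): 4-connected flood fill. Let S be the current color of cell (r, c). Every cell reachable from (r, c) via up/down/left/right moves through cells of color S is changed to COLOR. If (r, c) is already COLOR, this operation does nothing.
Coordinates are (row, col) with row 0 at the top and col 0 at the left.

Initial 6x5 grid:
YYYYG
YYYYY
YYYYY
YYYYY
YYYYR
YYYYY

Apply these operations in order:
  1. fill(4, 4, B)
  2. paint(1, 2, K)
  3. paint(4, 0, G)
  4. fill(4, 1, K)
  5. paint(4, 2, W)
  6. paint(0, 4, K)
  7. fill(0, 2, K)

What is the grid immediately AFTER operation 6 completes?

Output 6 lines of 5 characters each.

Answer: KKKKK
KKKKK
KKKKK
KKKKK
GKWKB
KKKKK

Derivation:
After op 1 fill(4,4,B) [1 cells changed]:
YYYYG
YYYYY
YYYYY
YYYYY
YYYYB
YYYYY
After op 2 paint(1,2,K):
YYYYG
YYKYY
YYYYY
YYYYY
YYYYB
YYYYY
After op 3 paint(4,0,G):
YYYYG
YYKYY
YYYYY
YYYYY
GYYYB
YYYYY
After op 4 fill(4,1,K) [26 cells changed]:
KKKKG
KKKKK
KKKKK
KKKKK
GKKKB
KKKKK
After op 5 paint(4,2,W):
KKKKG
KKKKK
KKKKK
KKKKK
GKWKB
KKKKK
After op 6 paint(0,4,K):
KKKKK
KKKKK
KKKKK
KKKKK
GKWKB
KKKKK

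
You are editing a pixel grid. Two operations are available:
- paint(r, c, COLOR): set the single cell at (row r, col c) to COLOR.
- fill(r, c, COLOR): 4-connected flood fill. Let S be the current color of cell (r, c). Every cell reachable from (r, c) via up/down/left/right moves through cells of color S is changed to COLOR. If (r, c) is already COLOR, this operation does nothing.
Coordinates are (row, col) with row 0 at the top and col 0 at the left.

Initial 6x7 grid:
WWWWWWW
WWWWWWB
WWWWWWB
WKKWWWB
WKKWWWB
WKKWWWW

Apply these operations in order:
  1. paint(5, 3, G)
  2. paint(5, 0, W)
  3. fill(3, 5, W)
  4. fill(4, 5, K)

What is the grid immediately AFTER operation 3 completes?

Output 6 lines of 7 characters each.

After op 1 paint(5,3,G):
WWWWWWW
WWWWWWB
WWWWWWB
WKKWWWB
WKKWWWB
WKKGWWW
After op 2 paint(5,0,W):
WWWWWWW
WWWWWWB
WWWWWWB
WKKWWWB
WKKWWWB
WKKGWWW
After op 3 fill(3,5,W) [0 cells changed]:
WWWWWWW
WWWWWWB
WWWWWWB
WKKWWWB
WKKWWWB
WKKGWWW

Answer: WWWWWWW
WWWWWWB
WWWWWWB
WKKWWWB
WKKWWWB
WKKGWWW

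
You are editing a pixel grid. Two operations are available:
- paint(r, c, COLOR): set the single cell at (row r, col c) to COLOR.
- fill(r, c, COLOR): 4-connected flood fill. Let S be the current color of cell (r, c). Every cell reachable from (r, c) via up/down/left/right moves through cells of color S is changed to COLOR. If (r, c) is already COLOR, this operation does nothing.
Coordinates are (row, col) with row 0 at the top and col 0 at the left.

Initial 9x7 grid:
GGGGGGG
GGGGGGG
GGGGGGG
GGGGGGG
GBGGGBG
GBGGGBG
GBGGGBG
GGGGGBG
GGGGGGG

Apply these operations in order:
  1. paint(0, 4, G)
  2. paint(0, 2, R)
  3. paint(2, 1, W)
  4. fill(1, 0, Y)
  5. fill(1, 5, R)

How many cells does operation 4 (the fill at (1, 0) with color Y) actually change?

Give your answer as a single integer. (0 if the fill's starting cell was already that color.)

After op 1 paint(0,4,G):
GGGGGGG
GGGGGGG
GGGGGGG
GGGGGGG
GBGGGBG
GBGGGBG
GBGGGBG
GGGGGBG
GGGGGGG
After op 2 paint(0,2,R):
GGRGGGG
GGGGGGG
GGGGGGG
GGGGGGG
GBGGGBG
GBGGGBG
GBGGGBG
GGGGGBG
GGGGGGG
After op 3 paint(2,1,W):
GGRGGGG
GGGGGGG
GWGGGGG
GGGGGGG
GBGGGBG
GBGGGBG
GBGGGBG
GGGGGBG
GGGGGGG
After op 4 fill(1,0,Y) [54 cells changed]:
YYRYYYY
YYYYYYY
YWYYYYY
YYYYYYY
YBYYYBY
YBYYYBY
YBYYYBY
YYYYYBY
YYYYYYY

Answer: 54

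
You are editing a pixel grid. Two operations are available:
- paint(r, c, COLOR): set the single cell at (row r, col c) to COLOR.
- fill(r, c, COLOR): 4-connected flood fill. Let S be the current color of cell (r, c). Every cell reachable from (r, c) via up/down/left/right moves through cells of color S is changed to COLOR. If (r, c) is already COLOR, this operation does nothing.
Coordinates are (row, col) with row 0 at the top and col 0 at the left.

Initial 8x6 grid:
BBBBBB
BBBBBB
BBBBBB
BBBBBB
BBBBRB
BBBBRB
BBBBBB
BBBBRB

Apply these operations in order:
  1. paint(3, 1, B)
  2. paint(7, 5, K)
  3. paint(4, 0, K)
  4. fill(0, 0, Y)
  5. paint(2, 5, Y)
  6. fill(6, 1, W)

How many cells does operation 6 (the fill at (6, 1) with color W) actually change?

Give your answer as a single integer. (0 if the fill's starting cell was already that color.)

After op 1 paint(3,1,B):
BBBBBB
BBBBBB
BBBBBB
BBBBBB
BBBBRB
BBBBRB
BBBBBB
BBBBRB
After op 2 paint(7,5,K):
BBBBBB
BBBBBB
BBBBBB
BBBBBB
BBBBRB
BBBBRB
BBBBBB
BBBBRK
After op 3 paint(4,0,K):
BBBBBB
BBBBBB
BBBBBB
BBBBBB
KBBBRB
BBBBRB
BBBBBB
BBBBRK
After op 4 fill(0,0,Y) [43 cells changed]:
YYYYYY
YYYYYY
YYYYYY
YYYYYY
KYYYRY
YYYYRY
YYYYYY
YYYYRK
After op 5 paint(2,5,Y):
YYYYYY
YYYYYY
YYYYYY
YYYYYY
KYYYRY
YYYYRY
YYYYYY
YYYYRK
After op 6 fill(6,1,W) [43 cells changed]:
WWWWWW
WWWWWW
WWWWWW
WWWWWW
KWWWRW
WWWWRW
WWWWWW
WWWWRK

Answer: 43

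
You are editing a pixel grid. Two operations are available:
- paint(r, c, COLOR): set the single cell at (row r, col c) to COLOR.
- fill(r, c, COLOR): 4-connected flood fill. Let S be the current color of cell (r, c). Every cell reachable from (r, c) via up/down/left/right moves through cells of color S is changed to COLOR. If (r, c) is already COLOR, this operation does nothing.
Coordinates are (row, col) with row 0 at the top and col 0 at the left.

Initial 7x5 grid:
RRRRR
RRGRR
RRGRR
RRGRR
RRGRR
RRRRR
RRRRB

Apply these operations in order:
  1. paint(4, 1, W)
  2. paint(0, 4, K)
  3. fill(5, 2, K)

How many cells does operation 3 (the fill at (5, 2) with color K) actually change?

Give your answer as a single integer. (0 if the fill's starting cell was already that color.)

After op 1 paint(4,1,W):
RRRRR
RRGRR
RRGRR
RRGRR
RWGRR
RRRRR
RRRRB
After op 2 paint(0,4,K):
RRRRK
RRGRR
RRGRR
RRGRR
RWGRR
RRRRR
RRRRB
After op 3 fill(5,2,K) [28 cells changed]:
KKKKK
KKGKK
KKGKK
KKGKK
KWGKK
KKKKK
KKKKB

Answer: 28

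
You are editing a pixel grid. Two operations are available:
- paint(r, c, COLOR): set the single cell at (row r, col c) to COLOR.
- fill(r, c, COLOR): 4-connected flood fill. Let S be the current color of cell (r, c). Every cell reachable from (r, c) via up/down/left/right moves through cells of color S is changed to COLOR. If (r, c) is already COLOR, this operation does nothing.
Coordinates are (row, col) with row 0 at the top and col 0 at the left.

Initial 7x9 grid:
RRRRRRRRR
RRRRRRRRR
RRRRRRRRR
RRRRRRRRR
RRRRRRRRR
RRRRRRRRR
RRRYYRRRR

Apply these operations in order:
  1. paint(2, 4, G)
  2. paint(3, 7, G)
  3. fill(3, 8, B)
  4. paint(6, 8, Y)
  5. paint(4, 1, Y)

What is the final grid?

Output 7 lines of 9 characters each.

After op 1 paint(2,4,G):
RRRRRRRRR
RRRRRRRRR
RRRRGRRRR
RRRRRRRRR
RRRRRRRRR
RRRRRRRRR
RRRYYRRRR
After op 2 paint(3,7,G):
RRRRRRRRR
RRRRRRRRR
RRRRGRRRR
RRRRRRRGR
RRRRRRRRR
RRRRRRRRR
RRRYYRRRR
After op 3 fill(3,8,B) [59 cells changed]:
BBBBBBBBB
BBBBBBBBB
BBBBGBBBB
BBBBBBBGB
BBBBBBBBB
BBBBBBBBB
BBBYYBBBB
After op 4 paint(6,8,Y):
BBBBBBBBB
BBBBBBBBB
BBBBGBBBB
BBBBBBBGB
BBBBBBBBB
BBBBBBBBB
BBBYYBBBY
After op 5 paint(4,1,Y):
BBBBBBBBB
BBBBBBBBB
BBBBGBBBB
BBBBBBBGB
BYBBBBBBB
BBBBBBBBB
BBBYYBBBY

Answer: BBBBBBBBB
BBBBBBBBB
BBBBGBBBB
BBBBBBBGB
BYBBBBBBB
BBBBBBBBB
BBBYYBBBY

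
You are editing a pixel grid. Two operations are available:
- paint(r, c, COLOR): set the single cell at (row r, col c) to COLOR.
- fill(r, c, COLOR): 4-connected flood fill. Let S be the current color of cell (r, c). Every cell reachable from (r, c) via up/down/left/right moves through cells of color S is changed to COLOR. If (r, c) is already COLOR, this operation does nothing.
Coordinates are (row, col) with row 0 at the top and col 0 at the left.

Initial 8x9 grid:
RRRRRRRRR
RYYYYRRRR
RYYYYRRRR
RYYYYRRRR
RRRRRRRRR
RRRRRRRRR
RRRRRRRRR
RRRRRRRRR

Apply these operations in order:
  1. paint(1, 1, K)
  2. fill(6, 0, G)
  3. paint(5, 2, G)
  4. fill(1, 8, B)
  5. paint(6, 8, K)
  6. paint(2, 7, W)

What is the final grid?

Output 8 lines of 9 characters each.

Answer: BBBBBBBBB
BKYYYBBBB
BYYYYBBWB
BYYYYBBBB
BBBBBBBBB
BBBBBBBBB
BBBBBBBBK
BBBBBBBBB

Derivation:
After op 1 paint(1,1,K):
RRRRRRRRR
RKYYYRRRR
RYYYYRRRR
RYYYYRRRR
RRRRRRRRR
RRRRRRRRR
RRRRRRRRR
RRRRRRRRR
After op 2 fill(6,0,G) [60 cells changed]:
GGGGGGGGG
GKYYYGGGG
GYYYYGGGG
GYYYYGGGG
GGGGGGGGG
GGGGGGGGG
GGGGGGGGG
GGGGGGGGG
After op 3 paint(5,2,G):
GGGGGGGGG
GKYYYGGGG
GYYYYGGGG
GYYYYGGGG
GGGGGGGGG
GGGGGGGGG
GGGGGGGGG
GGGGGGGGG
After op 4 fill(1,8,B) [60 cells changed]:
BBBBBBBBB
BKYYYBBBB
BYYYYBBBB
BYYYYBBBB
BBBBBBBBB
BBBBBBBBB
BBBBBBBBB
BBBBBBBBB
After op 5 paint(6,8,K):
BBBBBBBBB
BKYYYBBBB
BYYYYBBBB
BYYYYBBBB
BBBBBBBBB
BBBBBBBBB
BBBBBBBBK
BBBBBBBBB
After op 6 paint(2,7,W):
BBBBBBBBB
BKYYYBBBB
BYYYYBBWB
BYYYYBBBB
BBBBBBBBB
BBBBBBBBB
BBBBBBBBK
BBBBBBBBB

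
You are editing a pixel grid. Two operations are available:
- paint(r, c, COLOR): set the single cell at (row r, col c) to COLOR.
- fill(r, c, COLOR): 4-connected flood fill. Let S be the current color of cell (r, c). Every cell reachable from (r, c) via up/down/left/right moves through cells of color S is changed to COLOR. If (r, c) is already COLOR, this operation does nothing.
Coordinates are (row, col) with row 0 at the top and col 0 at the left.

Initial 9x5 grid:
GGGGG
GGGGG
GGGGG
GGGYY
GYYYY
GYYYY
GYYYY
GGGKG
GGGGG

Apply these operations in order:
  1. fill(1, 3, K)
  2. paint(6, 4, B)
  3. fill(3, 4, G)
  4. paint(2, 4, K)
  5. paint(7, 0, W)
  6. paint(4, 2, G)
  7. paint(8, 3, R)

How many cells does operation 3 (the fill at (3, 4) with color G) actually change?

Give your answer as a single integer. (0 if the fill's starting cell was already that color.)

After op 1 fill(1,3,K) [30 cells changed]:
KKKKK
KKKKK
KKKKK
KKKYY
KYYYY
KYYYY
KYYYY
KKKKK
KKKKK
After op 2 paint(6,4,B):
KKKKK
KKKKK
KKKKK
KKKYY
KYYYY
KYYYY
KYYYB
KKKKK
KKKKK
After op 3 fill(3,4,G) [13 cells changed]:
KKKKK
KKKKK
KKKKK
KKKGG
KGGGG
KGGGG
KGGGB
KKKKK
KKKKK

Answer: 13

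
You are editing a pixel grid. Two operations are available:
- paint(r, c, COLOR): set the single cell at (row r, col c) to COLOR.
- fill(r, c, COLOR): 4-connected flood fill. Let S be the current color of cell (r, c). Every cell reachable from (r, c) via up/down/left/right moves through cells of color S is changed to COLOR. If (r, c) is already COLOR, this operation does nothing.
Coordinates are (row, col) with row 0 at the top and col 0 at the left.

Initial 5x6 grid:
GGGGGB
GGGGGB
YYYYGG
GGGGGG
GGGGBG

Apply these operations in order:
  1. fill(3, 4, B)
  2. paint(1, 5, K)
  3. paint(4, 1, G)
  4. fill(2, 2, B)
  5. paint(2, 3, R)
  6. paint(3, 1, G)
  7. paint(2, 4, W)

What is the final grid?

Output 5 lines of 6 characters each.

Answer: BBBBBB
BBBBBK
BBBRWB
BGBBBB
BGBBBB

Derivation:
After op 1 fill(3,4,B) [23 cells changed]:
BBBBBB
BBBBBB
YYYYBB
BBBBBB
BBBBBB
After op 2 paint(1,5,K):
BBBBBB
BBBBBK
YYYYBB
BBBBBB
BBBBBB
After op 3 paint(4,1,G):
BBBBBB
BBBBBK
YYYYBB
BBBBBB
BGBBBB
After op 4 fill(2,2,B) [4 cells changed]:
BBBBBB
BBBBBK
BBBBBB
BBBBBB
BGBBBB
After op 5 paint(2,3,R):
BBBBBB
BBBBBK
BBBRBB
BBBBBB
BGBBBB
After op 6 paint(3,1,G):
BBBBBB
BBBBBK
BBBRBB
BGBBBB
BGBBBB
After op 7 paint(2,4,W):
BBBBBB
BBBBBK
BBBRWB
BGBBBB
BGBBBB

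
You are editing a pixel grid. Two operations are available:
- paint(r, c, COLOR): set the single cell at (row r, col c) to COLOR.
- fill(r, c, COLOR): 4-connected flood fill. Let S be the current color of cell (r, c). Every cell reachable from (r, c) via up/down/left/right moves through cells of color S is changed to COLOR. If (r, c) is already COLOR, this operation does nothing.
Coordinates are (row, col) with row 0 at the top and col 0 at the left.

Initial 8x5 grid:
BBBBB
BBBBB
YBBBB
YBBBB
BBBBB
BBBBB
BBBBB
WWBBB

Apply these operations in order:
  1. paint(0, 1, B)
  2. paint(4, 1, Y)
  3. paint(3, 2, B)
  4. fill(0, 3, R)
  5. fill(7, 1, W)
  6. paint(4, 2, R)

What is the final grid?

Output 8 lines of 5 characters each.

Answer: RRRRR
RRRRR
YRRRR
YRRRR
RYRRR
RRRRR
RRRRR
WWRRR

Derivation:
After op 1 paint(0,1,B):
BBBBB
BBBBB
YBBBB
YBBBB
BBBBB
BBBBB
BBBBB
WWBBB
After op 2 paint(4,1,Y):
BBBBB
BBBBB
YBBBB
YBBBB
BYBBB
BBBBB
BBBBB
WWBBB
After op 3 paint(3,2,B):
BBBBB
BBBBB
YBBBB
YBBBB
BYBBB
BBBBB
BBBBB
WWBBB
After op 4 fill(0,3,R) [35 cells changed]:
RRRRR
RRRRR
YRRRR
YRRRR
RYRRR
RRRRR
RRRRR
WWRRR
After op 5 fill(7,1,W) [0 cells changed]:
RRRRR
RRRRR
YRRRR
YRRRR
RYRRR
RRRRR
RRRRR
WWRRR
After op 6 paint(4,2,R):
RRRRR
RRRRR
YRRRR
YRRRR
RYRRR
RRRRR
RRRRR
WWRRR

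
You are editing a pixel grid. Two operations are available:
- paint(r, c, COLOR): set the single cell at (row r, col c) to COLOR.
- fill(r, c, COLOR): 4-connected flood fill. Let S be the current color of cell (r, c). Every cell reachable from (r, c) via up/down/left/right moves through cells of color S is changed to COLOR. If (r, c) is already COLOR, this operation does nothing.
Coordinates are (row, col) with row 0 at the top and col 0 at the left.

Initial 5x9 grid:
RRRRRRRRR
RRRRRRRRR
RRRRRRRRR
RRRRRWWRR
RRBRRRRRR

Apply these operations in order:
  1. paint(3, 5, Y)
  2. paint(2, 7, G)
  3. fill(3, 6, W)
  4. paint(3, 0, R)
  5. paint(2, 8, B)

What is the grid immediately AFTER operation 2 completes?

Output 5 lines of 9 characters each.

Answer: RRRRRRRRR
RRRRRRRRR
RRRRRRRGR
RRRRRYWRR
RRBRRRRRR

Derivation:
After op 1 paint(3,5,Y):
RRRRRRRRR
RRRRRRRRR
RRRRRRRRR
RRRRRYWRR
RRBRRRRRR
After op 2 paint(2,7,G):
RRRRRRRRR
RRRRRRRRR
RRRRRRRGR
RRRRRYWRR
RRBRRRRRR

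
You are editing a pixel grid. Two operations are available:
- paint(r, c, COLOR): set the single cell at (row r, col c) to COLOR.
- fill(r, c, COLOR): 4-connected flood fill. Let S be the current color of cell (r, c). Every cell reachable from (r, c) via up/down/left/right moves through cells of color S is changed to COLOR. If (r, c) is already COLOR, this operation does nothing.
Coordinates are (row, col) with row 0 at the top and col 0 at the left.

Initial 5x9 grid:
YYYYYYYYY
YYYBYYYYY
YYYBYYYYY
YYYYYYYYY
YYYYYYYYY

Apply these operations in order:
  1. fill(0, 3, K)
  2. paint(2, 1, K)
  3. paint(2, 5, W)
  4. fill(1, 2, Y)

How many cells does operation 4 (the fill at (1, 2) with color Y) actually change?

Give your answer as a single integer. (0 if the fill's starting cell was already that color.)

Answer: 42

Derivation:
After op 1 fill(0,3,K) [43 cells changed]:
KKKKKKKKK
KKKBKKKKK
KKKBKKKKK
KKKKKKKKK
KKKKKKKKK
After op 2 paint(2,1,K):
KKKKKKKKK
KKKBKKKKK
KKKBKKKKK
KKKKKKKKK
KKKKKKKKK
After op 3 paint(2,5,W):
KKKKKKKKK
KKKBKKKKK
KKKBKWKKK
KKKKKKKKK
KKKKKKKKK
After op 4 fill(1,2,Y) [42 cells changed]:
YYYYYYYYY
YYYBYYYYY
YYYBYWYYY
YYYYYYYYY
YYYYYYYYY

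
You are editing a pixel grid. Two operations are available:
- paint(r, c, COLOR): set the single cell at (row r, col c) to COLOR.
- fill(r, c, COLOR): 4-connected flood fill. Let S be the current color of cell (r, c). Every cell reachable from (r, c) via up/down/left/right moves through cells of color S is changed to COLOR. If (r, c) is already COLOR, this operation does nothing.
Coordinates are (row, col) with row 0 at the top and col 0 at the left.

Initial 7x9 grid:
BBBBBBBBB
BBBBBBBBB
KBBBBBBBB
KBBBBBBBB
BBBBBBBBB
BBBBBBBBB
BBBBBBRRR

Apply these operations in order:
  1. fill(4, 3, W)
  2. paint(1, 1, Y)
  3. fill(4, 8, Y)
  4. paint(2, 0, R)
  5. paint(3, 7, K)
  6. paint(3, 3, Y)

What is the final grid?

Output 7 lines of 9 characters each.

Answer: YYYYYYYYY
YYYYYYYYY
RYYYYYYYY
KYYYYYYKY
YYYYYYYYY
YYYYYYYYY
YYYYYYRRR

Derivation:
After op 1 fill(4,3,W) [58 cells changed]:
WWWWWWWWW
WWWWWWWWW
KWWWWWWWW
KWWWWWWWW
WWWWWWWWW
WWWWWWWWW
WWWWWWRRR
After op 2 paint(1,1,Y):
WWWWWWWWW
WYWWWWWWW
KWWWWWWWW
KWWWWWWWW
WWWWWWWWW
WWWWWWWWW
WWWWWWRRR
After op 3 fill(4,8,Y) [57 cells changed]:
YYYYYYYYY
YYYYYYYYY
KYYYYYYYY
KYYYYYYYY
YYYYYYYYY
YYYYYYYYY
YYYYYYRRR
After op 4 paint(2,0,R):
YYYYYYYYY
YYYYYYYYY
RYYYYYYYY
KYYYYYYYY
YYYYYYYYY
YYYYYYYYY
YYYYYYRRR
After op 5 paint(3,7,K):
YYYYYYYYY
YYYYYYYYY
RYYYYYYYY
KYYYYYYKY
YYYYYYYYY
YYYYYYYYY
YYYYYYRRR
After op 6 paint(3,3,Y):
YYYYYYYYY
YYYYYYYYY
RYYYYYYYY
KYYYYYYKY
YYYYYYYYY
YYYYYYYYY
YYYYYYRRR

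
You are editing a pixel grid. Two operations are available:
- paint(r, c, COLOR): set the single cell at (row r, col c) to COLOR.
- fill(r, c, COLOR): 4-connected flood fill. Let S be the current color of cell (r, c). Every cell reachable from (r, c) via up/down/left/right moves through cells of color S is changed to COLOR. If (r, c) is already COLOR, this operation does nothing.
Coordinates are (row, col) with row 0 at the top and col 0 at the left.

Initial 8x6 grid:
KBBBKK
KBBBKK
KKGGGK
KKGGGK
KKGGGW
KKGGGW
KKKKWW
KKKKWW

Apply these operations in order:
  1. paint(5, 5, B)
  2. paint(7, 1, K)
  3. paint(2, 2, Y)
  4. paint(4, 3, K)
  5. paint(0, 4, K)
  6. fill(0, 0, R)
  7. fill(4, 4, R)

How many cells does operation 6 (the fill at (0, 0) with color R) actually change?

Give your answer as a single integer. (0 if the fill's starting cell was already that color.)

Answer: 18

Derivation:
After op 1 paint(5,5,B):
KBBBKK
KBBBKK
KKGGGK
KKGGGK
KKGGGW
KKGGGB
KKKKWW
KKKKWW
After op 2 paint(7,1,K):
KBBBKK
KBBBKK
KKGGGK
KKGGGK
KKGGGW
KKGGGB
KKKKWW
KKKKWW
After op 3 paint(2,2,Y):
KBBBKK
KBBBKK
KKYGGK
KKGGGK
KKGGGW
KKGGGB
KKKKWW
KKKKWW
After op 4 paint(4,3,K):
KBBBKK
KBBBKK
KKYGGK
KKGGGK
KKGKGW
KKGGGB
KKKKWW
KKKKWW
After op 5 paint(0,4,K):
KBBBKK
KBBBKK
KKYGGK
KKGGGK
KKGKGW
KKGGGB
KKKKWW
KKKKWW
After op 6 fill(0,0,R) [18 cells changed]:
RBBBKK
RBBBKK
RRYGGK
RRGGGK
RRGKGW
RRGGGB
RRRRWW
RRRRWW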